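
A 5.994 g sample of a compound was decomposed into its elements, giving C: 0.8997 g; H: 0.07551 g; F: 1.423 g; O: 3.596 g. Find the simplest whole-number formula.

Moles — C: 0.8997 / 12.01 = 0.07491 mol; H: 0.07551 / 1.008 = 0.07491 mol; F: 1.423 / 19.00 = 0.07489 mol; O: 3.596 / 16.00 = 0.2248 mol
Divide by the smallest (0.07489 mol F): C 1.000, H 1.000, F 1.000, O 3.001
≈ 1:1:1:3 → CHFO3

CHFO3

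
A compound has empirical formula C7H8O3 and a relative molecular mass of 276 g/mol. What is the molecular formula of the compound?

Empirical-formula mass = 140.13 g/mol
n = 276 / 140.13 = 1.97 ≈ 2
Molecular formula = (C7H8O3)2 = C14H16O6

C14H16O6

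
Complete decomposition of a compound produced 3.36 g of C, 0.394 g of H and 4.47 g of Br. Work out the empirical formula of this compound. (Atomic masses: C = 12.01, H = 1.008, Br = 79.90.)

C5H7Br

n(C) = 3.36/12.01 = 0.2798, n(H) = 0.394/1.008 = 0.3909, n(Br) = 4.47/79.90 = 0.05594
Divide by the smallest (0.05594 mol Br): C 5.001, H 6.987, Br 1.000
≈ 5:7:1 → C5H7Br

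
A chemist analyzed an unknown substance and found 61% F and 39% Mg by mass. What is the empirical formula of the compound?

Assume 100 g: 61 g F, 39 g Mg.
Moles — F: 61 / 19.00 = 3.211 mol; Mg: 39 / 24.31 = 1.604 mol
Ratios (÷ 1.604): F 2.001, Mg 1.000
≈ 2:1 → F2Mg

F2Mg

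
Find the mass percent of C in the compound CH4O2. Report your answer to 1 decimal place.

25.0%

Molar mass = 1(12.01) + 4(1.008) + 2(16.00) = 48.042 g/mol
Mass of C per mole = 1 × 12.01 = 12.010 g
% C = 12.010 / 48.042 × 100 = 25.0%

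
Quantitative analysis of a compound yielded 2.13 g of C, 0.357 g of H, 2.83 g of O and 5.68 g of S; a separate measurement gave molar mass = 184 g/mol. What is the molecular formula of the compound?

Moles — C: 2.13 / 12.01 = 0.1774 mol; H: 0.357 / 1.008 = 0.3542 mol; O: 2.83 / 16.00 = 0.1769 mol; S: 5.68 / 32.07 = 0.1771 mol
Smallest is O at 0.1769 mol; normalising gives C 1.003, H 2.002, O 1.000, S 1.001
≈ 1:2:1:1 → CH2OS
Empirical-formula mass = 62.10 g/mol
n = 184 / 62.10 = 2.96 ≈ 3
Molecular formula = (CH2OS)×3 = C3H6O3S3

C3H6O3S3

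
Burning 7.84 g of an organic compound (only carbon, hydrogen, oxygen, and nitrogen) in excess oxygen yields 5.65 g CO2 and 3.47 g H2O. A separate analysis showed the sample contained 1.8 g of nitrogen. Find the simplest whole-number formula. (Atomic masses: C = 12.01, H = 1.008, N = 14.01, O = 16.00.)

CH3NO2

mol C = 5.65 / 44.01 = 0.1284; mass C = 0.1284 × 12.01 = 1.542 g
mol H = 2 × (3.47 / 18.02) = 0.3851; mass H = 0.3851 × 1.008 = 0.3882 g
mol N = 1.8 / 14.01 = 0.1285
mass O = 7.84 − (3.730) = 4.110 g → mol O = 0.2569
Divide by the smallest (0.1284 mol C): C 1.000, H 3.000, N 1.001, O 2.001
Ratio ≈ 1:3:1:2, so the empirical formula is CH3NO2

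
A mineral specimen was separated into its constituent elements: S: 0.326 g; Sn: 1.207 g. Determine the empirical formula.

Moles — S: 0.326 / 32.07 = 0.01017 mol; Sn: 1.207 / 118.71 = 0.01017 mol
Ratios (÷ 0.01017): S 1.000, Sn 1.000
≈ 1:1 → SSn

SSn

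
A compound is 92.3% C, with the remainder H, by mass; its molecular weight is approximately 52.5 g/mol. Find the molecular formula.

Assume 100 g: 92.3 g C, 7.7 g H.
C: 92.3 g ÷ 12.01 g/mol = 7.685 mol
H: 7.7 g ÷ 1.008 g/mol = 7.639 mol
Divide by the smallest (7.639 mol H): C 1.006, H 1.000
Ratio ≈ 1:1, so the empirical formula is CH
Empirical-formula mass = 13.02 g/mol
n = 52.5 / 13.02 = 4.03 ≈ 4
Molecular formula = (CH)×4 = C4H4

C4H4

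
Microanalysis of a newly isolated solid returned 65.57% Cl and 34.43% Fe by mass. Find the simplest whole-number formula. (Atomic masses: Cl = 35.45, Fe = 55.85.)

Assume 100 g: 65.57 g Cl, 34.43 g Fe.
n(Cl) = 65.57/35.45 = 1.85, n(Fe) = 34.43/55.85 = 0.6165
Divide by the smallest (0.6165 mol Fe): Cl 3.000, Fe 1.000
→ Cl3Fe

Cl3Fe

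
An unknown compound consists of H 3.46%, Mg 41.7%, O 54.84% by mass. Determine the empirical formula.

Assume 100 g: 3.46 g H, 41.7 g Mg, 54.84 g O.
Moles — H: 3.46 / 1.008 = 3.433 mol; Mg: 41.7 / 24.31 = 1.715 mol; O: 54.84 / 16.00 = 3.428 mol
Smallest is Mg at 1.715 mol; normalising gives H 2.001, Mg 1.000, O 1.998
≈ 2:1:2 → H2MgO2

H2MgO2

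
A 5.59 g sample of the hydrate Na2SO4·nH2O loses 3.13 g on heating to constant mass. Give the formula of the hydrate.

Na2SO4·10H2O

Mass of anhydrous Na2SO4 = 5.59 − 3.13 = 2.46 g
mol H2O = 3.13 / 18.02 = 0.1737
Molar mass of Na2SO4 = 142.05 g/mol → mol Na2SO4 = 2.46 / 142.05 = 0.01732
n = 0.1737 / 0.01732 = 10.03 ≈ 10 → Na2SO4·10H2O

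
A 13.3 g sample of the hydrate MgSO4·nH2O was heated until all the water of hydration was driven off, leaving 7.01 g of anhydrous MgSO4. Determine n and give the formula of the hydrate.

MgSO4·6H2O

Mass of water lost = 13.3 − 7.01 = 6.29 g → 6.29 / 18.02 = 0.3491 mol H2O
Molar mass of MgSO4 = 120.38 g/mol → mol MgSO4 = 7.01 / 120.38 = 0.05823
n = 0.3491 / 0.05823 = 5.99 ≈ 6 → MgSO4·6H2O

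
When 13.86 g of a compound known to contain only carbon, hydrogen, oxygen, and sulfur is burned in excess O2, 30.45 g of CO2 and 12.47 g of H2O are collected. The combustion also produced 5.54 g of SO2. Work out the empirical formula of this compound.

mol C = 30.45 / 44.01 = 0.6919; mass C = 0.6919 × 12.01 = 8.310 g
mol H = 2 × (12.47 / 18.02) = 1.384; mass H = 1.384 × 1.008 = 1.395 g
mol S = 5.54 / 64.07 = 0.08647; mass S = 2.773 g
mass O = 13.86 − (12.48) = 1.382 g → mol O = 0.08639
Divide by the smallest (0.08639 mol O): C 8.009, H 16.020, O 1.000, S 1.001
Ratio ≈ 8:16:1:1, so the empirical formula is C8H16OS

C8H16OS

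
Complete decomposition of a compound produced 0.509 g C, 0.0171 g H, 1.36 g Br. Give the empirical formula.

C5H2Br2

n(C) = 0.509/12.01 = 0.04238, n(H) = 0.0171/1.008 = 0.01696, n(Br) = 1.36/79.90 = 0.01702
Ratios (÷ 0.01696): C 2.498, H 1.000, Br 1.003
Multiply by 2: C 5.00, H 2.00, Br 2.01 → C5H2Br2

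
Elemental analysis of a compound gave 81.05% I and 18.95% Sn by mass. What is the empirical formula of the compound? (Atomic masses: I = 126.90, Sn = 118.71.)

I4Sn

Assume 100 g: 81.05 g I, 18.95 g Sn.
n(I) = 81.05/126.90 = 0.6387, n(Sn) = 18.95/118.71 = 0.1596
Smallest is Sn at 0.1596 mol; normalising gives I 4.001, Sn 1.000
Ratio ≈ 4:1, so the empirical formula is I4Sn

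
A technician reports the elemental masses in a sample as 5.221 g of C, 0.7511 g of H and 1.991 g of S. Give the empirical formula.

n(C) = 5.221/12.01 = 0.4347, n(H) = 0.7511/1.008 = 0.7451, n(S) = 1.991/32.07 = 0.06208
Smallest is S at 0.06208 mol; normalising gives C 7.002, H 12.002, S 1.000
Ratio ≈ 7:12:1, so the empirical formula is C7H12S

C7H12S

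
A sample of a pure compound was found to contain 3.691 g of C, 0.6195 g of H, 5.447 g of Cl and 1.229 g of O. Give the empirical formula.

C4H8Cl2O

Moles — C: 3.691 / 12.01 = 0.3073 mol; H: 0.6195 / 1.008 = 0.6146 mol; Cl: 5.447 / 35.45 = 0.1537 mol; O: 1.229 / 16.00 = 0.07681 mol
Smallest is O at 0.07681 mol; normalising gives C 4.001, H 8.001, Cl 2.000, O 1.000
→ C4H8Cl2O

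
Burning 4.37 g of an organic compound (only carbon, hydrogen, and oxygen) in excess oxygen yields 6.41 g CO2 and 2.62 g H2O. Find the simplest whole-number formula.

mol C = 6.41 / 44.01 = 0.1456; mass C = 0.1456 × 12.01 = 1.749 g
mol H = 2 × (2.62 / 18.02) = 0.2908; mass H = 0.2908 × 1.008 = 0.2931 g
mass O = 4.37 − (2.042) = 2.328 g → mol O = 0.1455
Ratios (÷ 0.1455): C 1.001, H 1.999, O 1.000
Ratio ≈ 1:2:1, so the empirical formula is CH2O

CH2O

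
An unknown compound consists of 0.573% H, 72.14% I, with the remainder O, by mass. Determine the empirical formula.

HIO3

Assume 100 g: 0.573 g H, 72.14 g I, 27.287 g O.
Moles — H: 0.573 / 1.008 = 0.5685 mol; I: 72.14 / 126.90 = 0.5685 mol; O: 27.287 / 16.00 = 1.705 mol
Divide by the smallest (0.5685 mol H): H 1.000, I 1.000, O 3.000
→ HIO3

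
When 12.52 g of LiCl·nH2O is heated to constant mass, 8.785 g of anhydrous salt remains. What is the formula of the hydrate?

Mass of water lost = 12.52 − 8.785 = 3.735 g → 3.735 / 18.02 = 0.2073 mol H2O
Molar mass of LiCl = 42.39 g/mol → mol LiCl = 8.785 / 42.39 = 0.2072
n = 0.2073 / 0.2072 = 1.00 ≈ 1 → LiCl·H2O

LiCl·H2O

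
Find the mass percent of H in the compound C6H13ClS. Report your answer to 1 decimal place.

8.6%

Molar mass = 6(12.01) + 13(1.008) + 1(35.45) + 1(32.07) = 152.684 g/mol
Mass of H per mole = 13 × 1.008 = 13.104 g
% H = 13.104 / 152.684 × 100 = 8.6%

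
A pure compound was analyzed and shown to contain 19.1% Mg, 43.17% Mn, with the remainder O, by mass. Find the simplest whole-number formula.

Assume 100 g: 19.1 g Mg, 43.17 g Mn, 37.73 g O.
Moles — Mg: 19.1 / 24.31 = 0.7857 mol; Mn: 43.17 / 54.94 = 0.7858 mol; O: 37.73 / 16.00 = 2.358 mol
Ratios (÷ 0.7857): Mg 1.000, Mn 1.000, O 3.001
→ MgMnO3

MgMnO3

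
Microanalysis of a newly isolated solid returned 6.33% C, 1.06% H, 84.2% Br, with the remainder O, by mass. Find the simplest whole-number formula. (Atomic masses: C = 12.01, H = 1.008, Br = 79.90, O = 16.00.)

Assume 100 g: 6.33 g C, 1.06 g H, 84.2 g Br, 8.41 g O.
C: 6.33 g ÷ 12.01 g/mol = 0.5271 mol
H: 1.06 g ÷ 1.008 g/mol = 1.052 mol
Br: 84.2 g ÷ 79.90 g/mol = 1.054 mol
O: 8.41 g ÷ 16.00 g/mol = 0.5256 mol
Divide by the smallest (0.5256 mol O): C 1.003, H 2.001, Br 2.005, O 1.000
Ratio ≈ 1:2:2:1, so the empirical formula is CH2Br2O

CH2Br2O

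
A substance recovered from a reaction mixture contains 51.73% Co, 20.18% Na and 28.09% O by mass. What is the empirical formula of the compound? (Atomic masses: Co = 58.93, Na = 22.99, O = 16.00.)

CoNaO2

Assume 100 g: 51.73 g Co, 20.18 g Na, 28.09 g O.
Co: 51.73 g ÷ 58.93 g/mol = 0.8778 mol
Na: 20.18 g ÷ 22.99 g/mol = 0.8778 mol
O: 28.09 g ÷ 16.00 g/mol = 1.756 mol
Divide by the smallest (0.8778 mol Na): Co 1.000, Na 1.000, O 2.000
Ratio ≈ 1:1:2, so the empirical formula is CoNaO2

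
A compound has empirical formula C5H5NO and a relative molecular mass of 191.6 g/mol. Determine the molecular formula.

Empirical-formula mass = 95.10 g/mol
n = 191.6 / 95.10 = 2.01 ≈ 2
Molecular formula = (C5H5NO)2 = C10H10N2O2

C10H10N2O2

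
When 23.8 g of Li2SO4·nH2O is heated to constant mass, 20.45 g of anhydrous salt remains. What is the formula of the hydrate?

Li2SO4·H2O

Mass of water lost = 23.8 − 20.45 = 3.35 g → 3.35 / 18.02 = 0.1859 mol H2O
Molar mass of Li2SO4 = 109.95 g/mol → mol Li2SO4 = 20.45 / 109.95 = 0.186
n = 0.1859 / 0.186 = 1.00 ≈ 1 → Li2SO4·H2O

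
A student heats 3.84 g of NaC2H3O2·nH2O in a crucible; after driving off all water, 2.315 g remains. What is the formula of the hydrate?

Mass of water lost = 3.84 − 2.315 = 1.525 g → 1.525 / 18.02 = 0.08463 mol H2O
Molar mass of NaC2H3O2 = 82.03 g/mol → mol NaC2H3O2 = 2.315 / 82.03 = 0.02822
n = 0.08463 / 0.02822 = 3.00 ≈ 3 → NaC2H3O2·3H2O

NaC2H3O2·3H2O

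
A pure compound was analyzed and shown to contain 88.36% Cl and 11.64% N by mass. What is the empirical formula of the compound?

Assume 100 g: 88.36 g Cl, 11.64 g N.
Moles — Cl: 88.36 / 35.45 = 2.493 mol; N: 11.64 / 14.01 = 0.8308 mol
Smallest is N at 0.8308 mol; normalising gives Cl 3.000, N 1.000
Ratio ≈ 3:1, so the empirical formula is Cl3N

Cl3N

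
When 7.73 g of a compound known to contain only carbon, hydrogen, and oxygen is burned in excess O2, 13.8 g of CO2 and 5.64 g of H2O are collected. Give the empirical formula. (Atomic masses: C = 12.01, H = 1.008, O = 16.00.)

mol C = 13.8 / 44.01 = 0.3136; mass C = 0.3136 × 12.01 = 3.766 g
mol H = 2 × (5.64 / 18.02) = 0.6260; mass H = 0.6260 × 1.008 = 0.6310 g
mass O = 7.73 − (4.397) = 3.333 g → mol O = 0.2083
Ratios (÷ 0.2083): C 1.505, H 3.005, O 1.000
Scaling by 2: C 3.01, H 6.01, O 2.00 → C3H6O2

C3H6O2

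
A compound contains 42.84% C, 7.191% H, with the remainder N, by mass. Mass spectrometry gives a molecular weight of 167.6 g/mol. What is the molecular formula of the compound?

C6H12N6

Assume 100 g: 42.84 g C, 7.191 g H, 49.969 g N.
C: 42.84 g ÷ 12.01 g/mol = 3.567 mol
H: 7.191 g ÷ 1.008 g/mol = 7.134 mol
N: 49.969 g ÷ 14.01 g/mol = 3.567 mol
Ratios (÷ 3.567): C 1.000, H 2.000, N 1.000
→ CH2N
Empirical-formula mass = 28.04 g/mol
n = 167.6 / 28.04 = 5.98 ≈ 6
Molecular formula = (CH2N)×6 = C6H12N6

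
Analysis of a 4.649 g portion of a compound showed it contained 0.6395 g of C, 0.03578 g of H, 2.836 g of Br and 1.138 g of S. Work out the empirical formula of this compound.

C3H2Br2S2

C: 0.6395 g ÷ 12.01 g/mol = 0.05325 mol
H: 0.03578 g ÷ 1.008 g/mol = 0.0355 mol
Br: 2.836 g ÷ 79.90 g/mol = 0.03549 mol
S: 1.138 g ÷ 32.07 g/mol = 0.03548 mol
Ratios (÷ 0.03548): C 1.501, H 1.000, Br 1.000, S 1.000
×2: C 3.00, H 2.00, Br 2.00, S 2.00 → C3H2Br2S2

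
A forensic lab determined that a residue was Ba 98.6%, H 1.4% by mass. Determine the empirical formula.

BaH2

Assume 100 g: 98.6 g Ba, 1.4 g H.
Moles — Ba: 98.6 / 137.33 = 0.718 mol; H: 1.4 / 1.008 = 1.389 mol
Ratios (÷ 0.718): Ba 1.000, H 1.934
→ BaH2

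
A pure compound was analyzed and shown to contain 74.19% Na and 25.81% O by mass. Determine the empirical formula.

Na2O

Assume 100 g: 74.19 g Na, 25.81 g O.
n(Na) = 74.19/22.99 = 3.227, n(O) = 25.81/16.00 = 1.613
Divide by the smallest (1.613 mol O): Na 2.000, O 1.000
≈ 2:1 → Na2O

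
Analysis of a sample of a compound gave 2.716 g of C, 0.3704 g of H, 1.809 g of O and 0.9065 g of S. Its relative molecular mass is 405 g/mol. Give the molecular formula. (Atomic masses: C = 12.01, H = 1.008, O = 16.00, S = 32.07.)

Moles — C: 2.716 / 12.01 = 0.2261 mol; H: 0.3704 / 1.008 = 0.3675 mol; O: 1.809 / 16.00 = 0.1131 mol; S: 0.9065 / 32.07 = 0.02827 mol
Smallest is S at 0.02827 mol; normalising gives C 8.001, H 13.000, O 4.000, S 1.000
→ C8H13O4S
Empirical-formula mass = 205.25 g/mol
n = 405 / 205.25 = 1.97 ≈ 2
Molecular formula = (C8H13O4S)×2 = C16H26O8S2

C16H26O8S2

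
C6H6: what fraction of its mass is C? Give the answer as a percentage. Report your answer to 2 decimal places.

92.26%

Molar mass = 6(12.01) + 6(1.008) = 78.108 g/mol
Mass of C per mole = 6 × 12.01 = 72.060 g
% C = 72.060 / 78.108 × 100 = 92.26%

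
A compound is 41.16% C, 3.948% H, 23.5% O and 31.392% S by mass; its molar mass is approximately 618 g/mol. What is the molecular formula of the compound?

C21H24O9S6

Assume 100 g: 41.16 g C, 3.948 g H, 23.5 g O, 31.392 g S.
C: 41.16 g ÷ 12.01 g/mol = 3.427 mol
H: 3.948 g ÷ 1.008 g/mol = 3.917 mol
O: 23.5 g ÷ 16.00 g/mol = 1.469 mol
S: 31.392 g ÷ 32.07 g/mol = 0.9789 mol
Ratios (÷ 0.9789): C 3.501, H 4.001, O 1.500, S 1.000
Scaling by 2: C 7.00, H 8.00, O 3.00, S 2.00 → C7H8O3S2
Empirical-formula mass = 204.27 g/mol
n = 618 / 204.27 = 3.03 ≈ 3
Molecular formula = (C7H8O3S2)×3 = C21H24O9S6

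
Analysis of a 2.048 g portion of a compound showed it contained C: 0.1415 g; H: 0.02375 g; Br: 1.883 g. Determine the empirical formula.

CH2Br2

n(C) = 0.1415/12.01 = 0.01178, n(H) = 0.02375/1.008 = 0.02356, n(Br) = 1.883/79.90 = 0.02357
Ratios (÷ 0.01178): C 1.000, H 2.000, Br 2.000
Ratio ≈ 1:2:2, so the empirical formula is CH2Br2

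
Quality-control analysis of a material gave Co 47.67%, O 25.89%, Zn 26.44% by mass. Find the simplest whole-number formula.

Assume 100 g: 47.67 g Co, 25.89 g O, 26.44 g Zn.
Moles — Co: 47.67 / 58.93 = 0.8089 mol; O: 25.89 / 16.00 = 1.618 mol; Zn: 26.44 / 65.38 = 0.4044 mol
Smallest is Zn at 0.4044 mol; normalising gives Co 2.000, O 4.001, Zn 1.000
Ratio ≈ 2:4:1, so the empirical formula is Co2O4Zn

Co2O4Zn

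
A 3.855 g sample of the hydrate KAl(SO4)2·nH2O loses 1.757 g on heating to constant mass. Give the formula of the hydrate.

KAl(SO4)2·12H2O

Mass of anhydrous KAl(SO4)2 = 3.855 − 1.757 = 2.098 g
mol H2O = 1.757 / 18.02 = 0.0975
Molar mass of KAl(SO4)2 = 258.22 g/mol → mol KAl(SO4)2 = 2.098 / 258.22 = 0.008125
n = 0.0975 / 0.008125 = 12.00 ≈ 12 → KAl(SO4)2·12H2O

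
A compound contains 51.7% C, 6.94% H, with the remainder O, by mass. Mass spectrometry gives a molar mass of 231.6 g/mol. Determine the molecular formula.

Assume 100 g: 51.7 g C, 6.94 g H, 41.36 g O.
C: 51.7 g ÷ 12.01 g/mol = 4.305 mol
H: 6.94 g ÷ 1.008 g/mol = 6.885 mol
O: 41.36 g ÷ 16.00 g/mol = 2.585 mol
Ratios (÷ 2.585): C 1.665, H 2.663, O 1.000
Scaling by 3: C 5.00, H 7.99, O 3.00 → C5H8O3
Empirical-formula mass = 116.11 g/mol
n = 231.6 / 116.11 = 1.99 ≈ 2
Molecular formula = (C5H8O3)×2 = C10H16O6

C10H16O6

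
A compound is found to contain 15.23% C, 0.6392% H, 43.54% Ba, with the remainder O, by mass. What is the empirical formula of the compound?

C4H2BaO8

Assume 100 g: 15.23 g C, 0.6392 g H, 43.54 g Ba, 40.591 g O.
C: 15.23 g ÷ 12.01 g/mol = 1.268 mol
H: 0.6392 g ÷ 1.008 g/mol = 0.6341 mol
Ba: 43.54 g ÷ 137.33 g/mol = 0.317 mol
O: 40.591 g ÷ 16.00 g/mol = 2.537 mol
Divide by the smallest (0.317 mol Ba): C 4.000, H 2.000, Ba 1.000, O 8.002
Ratio ≈ 4:2:1:8, so the empirical formula is C4H2BaO8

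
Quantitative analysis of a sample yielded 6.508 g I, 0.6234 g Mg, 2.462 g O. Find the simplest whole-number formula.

n(I) = 6.508/126.90 = 0.05128, n(Mg) = 0.6234/24.31 = 0.02564, n(O) = 2.462/16.00 = 0.1539
Divide by the smallest (0.02564 mol Mg): I 2.000, Mg 1.000, O 6.000
Ratio ≈ 2:1:6, so the empirical formula is I2MgO6

I2MgO6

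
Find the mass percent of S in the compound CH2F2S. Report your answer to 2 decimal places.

Molar mass = 1(12.01) + 2(1.008) + 2(19.00) + 1(32.07) = 84.096 g/mol
Mass of S per mole = 1 × 32.07 = 32.070 g
% S = 32.070 / 84.096 × 100 = 38.13%

38.13%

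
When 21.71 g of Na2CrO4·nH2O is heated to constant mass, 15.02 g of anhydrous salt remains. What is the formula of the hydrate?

Na2CrO4·4H2O

Mass of water lost = 21.71 − 15.02 = 6.69 g → 6.69 / 18.02 = 0.3713 mol H2O
Molar mass of Na2CrO4 = 161.98 g/mol → mol Na2CrO4 = 15.02 / 161.98 = 0.09273
n = 0.3713 / 0.09273 = 4.00 ≈ 4 → Na2CrO4·4H2O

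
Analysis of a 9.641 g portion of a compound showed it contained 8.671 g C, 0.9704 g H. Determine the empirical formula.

C3H4

n(C) = 8.671/12.01 = 0.722, n(H) = 0.9704/1.008 = 0.9627
Divide by the smallest (0.722 mol C): C 1.000, H 1.333
×3: C 3.00, H 4.00 → C3H4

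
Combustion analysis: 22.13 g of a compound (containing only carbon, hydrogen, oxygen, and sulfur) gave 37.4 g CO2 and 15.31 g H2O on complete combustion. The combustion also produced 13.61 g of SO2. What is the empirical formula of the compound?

mol C = 37.4 / 44.01 = 0.8498; mass C = 0.8498 × 12.01 = 10.21 g
mol H = 2 × (15.31 / 18.02) = 1.699; mass H = 1.699 × 1.008 = 1.713 g
mol S = 13.61 / 64.07 = 0.2124; mass S = 6.812 g
mass O = 22.13 − (18.73) = 3.399 g → mol O = 0.2124
Smallest is O at 0.2124 mol; normalising gives C 4.001, H 8.000, O 1.000, S 1.000
≈ 4:8:1:1 → C4H8OS

C4H8OS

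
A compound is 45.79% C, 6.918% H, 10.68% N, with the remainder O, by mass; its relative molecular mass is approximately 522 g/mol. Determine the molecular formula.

Assume 100 g: 45.79 g C, 6.918 g H, 10.68 g N, 36.612 g O.
C: 45.79 g ÷ 12.01 g/mol = 3.813 mol
H: 6.918 g ÷ 1.008 g/mol = 6.863 mol
N: 10.68 g ÷ 14.01 g/mol = 0.7623 mol
O: 36.612 g ÷ 16.00 g/mol = 2.288 mol
Ratios (÷ 0.7623): C 5.001, H 9.003, N 1.000, O 3.002
→ C5H9NO3
Empirical-formula mass = 131.13 g/mol
n = 522 / 131.13 = 3.98 ≈ 4
Molecular formula = (C5H9NO3)×4 = C20H36N4O12

C20H36N4O12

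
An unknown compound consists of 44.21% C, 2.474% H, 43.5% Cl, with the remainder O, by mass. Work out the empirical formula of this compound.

Assume 100 g: 44.21 g C, 2.474 g H, 43.5 g Cl, 9.816 g O.
C: 44.21 g ÷ 12.01 g/mol = 3.681 mol
H: 2.474 g ÷ 1.008 g/mol = 2.454 mol
Cl: 43.5 g ÷ 35.45 g/mol = 1.227 mol
O: 9.816 g ÷ 16.00 g/mol = 0.6135 mol
Ratios (÷ 0.6135): C 6.000, H 4.001, Cl 2.000, O 1.000
Ratio ≈ 6:4:2:1, so the empirical formula is C6H4Cl2O

C6H4Cl2O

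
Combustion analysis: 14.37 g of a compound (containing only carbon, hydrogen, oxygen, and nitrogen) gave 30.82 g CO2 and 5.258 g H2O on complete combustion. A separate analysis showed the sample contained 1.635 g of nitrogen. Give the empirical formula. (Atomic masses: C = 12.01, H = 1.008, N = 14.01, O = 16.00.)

mol C = 30.82 / 44.01 = 0.7003; mass C = 0.7003 × 12.01 = 8.411 g
mol H = 2 × (5.258 / 18.02) = 0.5836; mass H = 0.5836 × 1.008 = 0.5882 g
mol N = 1.635 / 14.01 = 0.1167
mass O = 14.37 − (10.63) = 3.736 g → mol O = 0.2335
Smallest is N at 0.1167 mol; normalising gives C 6.001, H 5.001, N 1.000, O 2.001
→ C6H5NO2

C6H5NO2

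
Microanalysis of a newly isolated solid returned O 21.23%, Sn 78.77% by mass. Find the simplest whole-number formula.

O2Sn

Assume 100 g: 21.23 g O, 78.77 g Sn.
n(O) = 21.23/16.00 = 1.327, n(Sn) = 78.77/118.71 = 0.6635
Ratios (÷ 0.6635): O 2.000, Sn 1.000
≈ 2:1 → O2Sn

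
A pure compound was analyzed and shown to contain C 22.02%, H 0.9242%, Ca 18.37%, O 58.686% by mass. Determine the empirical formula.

Assume 100 g: 22.02 g C, 0.9242 g H, 18.37 g Ca, 58.686 g O.
Moles — C: 22.02 / 12.01 = 1.833 mol; H: 0.9242 / 1.008 = 0.9169 mol; Ca: 18.37 / 40.08 = 0.4583 mol; O: 58.686 / 16.00 = 3.668 mol
Divide by the smallest (0.4583 mol Ca): C 4.000, H 2.000, Ca 1.000, O 8.003
≈ 4:2:1:8 → C4H2CaO8

C4H2CaO8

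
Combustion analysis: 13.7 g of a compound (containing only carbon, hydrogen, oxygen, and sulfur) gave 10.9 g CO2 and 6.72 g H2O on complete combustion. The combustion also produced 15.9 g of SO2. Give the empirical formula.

mol C = 10.9 / 44.01 = 0.2477; mass C = 0.2477 × 12.01 = 2.975 g
mol H = 2 × (6.72 / 18.02) = 0.7458; mass H = 0.7458 × 1.008 = 0.7518 g
mol S = 15.9 / 64.07 = 0.2482; mass S = 7.959 g
mass O = 13.7 − (11.69) = 2.015 g → mol O = 0.1259
Ratios (÷ 0.1259): C 1.967, H 5.922, O 1.000, S 1.971
≈ 2:6:1:2 → C2H6OS2

C2H6OS2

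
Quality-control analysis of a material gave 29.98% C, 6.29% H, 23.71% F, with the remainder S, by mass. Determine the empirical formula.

Assume 100 g: 29.98 g C, 6.29 g H, 23.71 g F, 40.02 g S.
n(C) = 29.98/12.01 = 2.496, n(H) = 6.29/1.008 = 6.24, n(F) = 23.71/19.00 = 1.248, n(S) = 40.02/32.07 = 1.248
Smallest is F at 1.248 mol; normalising gives C 2.000, H 5.000, F 1.000, S 1.000
≈ 2:5:1:1 → C2H5FS

C2H5FS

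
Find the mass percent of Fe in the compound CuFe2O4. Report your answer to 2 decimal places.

46.69%

Molar mass = 1(63.55) + 2(55.85) + 4(16.00) = 239.250 g/mol
Mass of Fe per mole = 2 × 55.85 = 111.700 g
% Fe = 111.700 / 239.250 × 100 = 46.69%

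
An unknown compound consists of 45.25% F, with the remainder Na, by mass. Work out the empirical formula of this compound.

FNa

Assume 100 g: 45.25 g F, 54.75 g Na.
F: 45.25 g ÷ 19.00 g/mol = 2.382 mol
Na: 54.75 g ÷ 22.99 g/mol = 2.381 mol
Ratios (÷ 2.381): F 1.000, Na 1.000
≈ 1:1 → FNa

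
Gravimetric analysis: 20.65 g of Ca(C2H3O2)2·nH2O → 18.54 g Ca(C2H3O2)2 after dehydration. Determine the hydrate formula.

Ca(C2H3O2)2·H2O

Mass of water lost = 20.65 − 18.54 = 2.11 g → 2.11 / 18.02 = 0.1171 mol H2O
Molar mass of Ca(C2H3O2)2 = 158.17 g/mol → mol Ca(C2H3O2)2 = 18.54 / 158.17 = 0.1172
n = 0.1171 / 0.1172 = 1.00 ≈ 1 → Ca(C2H3O2)2·H2O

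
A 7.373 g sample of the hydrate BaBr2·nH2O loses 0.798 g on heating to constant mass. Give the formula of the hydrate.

Mass of anhydrous BaBr2 = 7.373 − 0.798 = 6.575 g
mol H2O = 0.798 / 18.02 = 0.04428
Molar mass of BaBr2 = 297.13 g/mol → mol BaBr2 = 6.575 / 297.13 = 0.02213
n = 0.04428 / 0.02213 = 2.00 ≈ 2 → BaBr2·2H2O

BaBr2·2H2O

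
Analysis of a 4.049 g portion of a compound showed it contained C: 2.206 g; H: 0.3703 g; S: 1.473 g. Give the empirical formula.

C4H8S

Moles — C: 2.206 / 12.01 = 0.1837 mol; H: 0.3703 / 1.008 = 0.3674 mol; S: 1.473 / 32.07 = 0.04593 mol
Ratios (÷ 0.04593): C 3.999, H 7.998, S 1.000
Ratio ≈ 4:8:1, so the empirical formula is C4H8S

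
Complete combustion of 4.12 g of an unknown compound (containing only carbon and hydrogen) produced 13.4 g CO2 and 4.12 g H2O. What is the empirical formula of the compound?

C2H3

mol C = 13.4 / 44.01 = 0.3045; mass C = 0.3045 × 12.01 = 3.657 g
mol H = 2 × (4.12 / 18.02) = 0.4573; mass H = 0.4573 × 1.008 = 0.4609 g
Smallest is C at 0.3045 mol; normalising gives C 1.000, H 1.502
Multiply by 2: C 2.00, H 3.00 → C2H3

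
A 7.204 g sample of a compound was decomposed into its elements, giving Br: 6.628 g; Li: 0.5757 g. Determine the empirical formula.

n(Br) = 6.628/79.90 = 0.08295, n(Li) = 0.5757/6.94 = 0.08295
Ratios (÷ 0.08295): Br 1.000, Li 1.000
Ratio ≈ 1:1, so the empirical formula is BrLi

BrLi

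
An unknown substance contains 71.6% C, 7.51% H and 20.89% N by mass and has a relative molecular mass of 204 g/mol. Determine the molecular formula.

Assume 100 g: 71.6 g C, 7.51 g H, 20.89 g N.
n(C) = 71.6/12.01 = 5.962, n(H) = 7.51/1.008 = 7.45, n(N) = 20.89/14.01 = 1.491
Ratios (÷ 1.491): C 3.998, H 4.997, N 1.000
Ratio ≈ 4:5:1, so the empirical formula is C4H5N
Empirical-formula mass = 67.09 g/mol
n = 204 / 67.09 = 3.04 ≈ 3
Molecular formula = (C4H5N)×3 = C12H15N3

C12H15N3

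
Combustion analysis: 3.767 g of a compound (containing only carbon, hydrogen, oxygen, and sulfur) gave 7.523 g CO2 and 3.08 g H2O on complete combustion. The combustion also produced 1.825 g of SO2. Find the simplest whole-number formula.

mol C = 7.523 / 44.01 = 0.1709; mass C = 0.1709 × 12.01 = 2.053 g
mol H = 2 × (3.08 / 18.02) = 0.3418; mass H = 0.3418 × 1.008 = 0.3446 g
mol S = 1.825 / 64.07 = 0.02848; mass S = 0.9135 g
mass O = 3.767 − (3.311) = 0.4560 g → mol O = 0.02850
Divide by the smallest (0.02848 mol S): C 6.001, H 12.001, O 1.000, S 1.000
≈ 6:12:1:1 → C6H12OS

C6H12OS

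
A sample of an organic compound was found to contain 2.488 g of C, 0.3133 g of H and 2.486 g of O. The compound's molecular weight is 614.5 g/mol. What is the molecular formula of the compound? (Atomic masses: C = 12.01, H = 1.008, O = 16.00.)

n(C) = 2.488/12.01 = 0.2072, n(H) = 0.3133/1.008 = 0.3108, n(O) = 2.486/16.00 = 0.1554
Smallest is O at 0.1554 mol; normalising gives C 1.333, H 2.000, O 1.000
×3: C 4.00, H 6.00, O 3.00 → C4H6O3
Empirical-formula mass = 102.09 g/mol
n = 614.5 / 102.09 = 6.02 ≈ 6
Molecular formula = (C4H6O3)×6 = C24H36O18

C24H36O18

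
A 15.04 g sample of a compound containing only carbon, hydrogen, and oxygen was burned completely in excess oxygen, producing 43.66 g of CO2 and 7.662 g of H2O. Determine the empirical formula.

mol C = 43.66 / 44.01 = 0.9920; mass C = 0.9920 × 12.01 = 11.91 g
mol H = 2 × (7.662 / 18.02) = 0.8504; mass H = 0.8504 × 1.008 = 0.8572 g
mass O = 15.04 − (12.77) = 2.268 g → mol O = 0.1418
Smallest is O at 0.1418 mol; normalising gives C 6.998, H 5.998, O 1.000
≈ 7:6:1 → C7H6O

C7H6O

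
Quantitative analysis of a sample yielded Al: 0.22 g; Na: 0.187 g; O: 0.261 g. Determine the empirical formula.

AlNaO2

Al: 0.22 g ÷ 26.98 g/mol = 0.008154 mol
Na: 0.187 g ÷ 22.99 g/mol = 0.008134 mol
O: 0.261 g ÷ 16.00 g/mol = 0.01631 mol
Ratios (÷ 0.008134): Al 1.002, Na 1.000, O 2.005
≈ 1:1:2 → AlNaO2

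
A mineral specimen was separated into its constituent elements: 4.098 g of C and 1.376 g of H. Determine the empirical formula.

C: 4.098 g ÷ 12.01 g/mol = 0.3412 mol
H: 1.376 g ÷ 1.008 g/mol = 1.365 mol
Ratios (÷ 0.3412): C 1.000, H 4.001
→ CH4

CH4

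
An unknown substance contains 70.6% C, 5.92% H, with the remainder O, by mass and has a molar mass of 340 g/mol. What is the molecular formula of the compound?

C20H20O5

Assume 100 g: 70.6 g C, 5.92 g H, 23.48 g O.
C: 70.6 g ÷ 12.01 g/mol = 5.878 mol
H: 5.92 g ÷ 1.008 g/mol = 5.873 mol
O: 23.48 g ÷ 16.00 g/mol = 1.468 mol
Ratios (÷ 1.468): C 4.006, H 4.002, O 1.000
Ratio ≈ 4:4:1, so the empirical formula is C4H4O
Empirical-formula mass = 68.07 g/mol
n = 340 / 68.07 = 4.99 ≈ 5
Molecular formula = (C4H4O)×5 = C20H20O5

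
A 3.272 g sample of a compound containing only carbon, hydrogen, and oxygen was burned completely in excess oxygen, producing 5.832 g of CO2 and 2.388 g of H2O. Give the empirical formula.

mol C = 5.832 / 44.01 = 0.1325; mass C = 0.1325 × 12.01 = 1.592 g
mol H = 2 × (2.388 / 18.02) = 0.2650; mass H = 0.2650 × 1.008 = 0.2672 g
mass O = 3.272 − (1.859) = 1.413 g → mol O = 0.08833
Ratios (÷ 0.08833): C 1.500, H 3.000, O 1.000
Scaling by 2: C 3.00, H 6.00, O 2.00 → C3H6O2

C3H6O2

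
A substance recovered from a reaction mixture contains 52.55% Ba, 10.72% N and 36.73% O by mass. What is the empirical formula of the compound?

BaN2O6

Assume 100 g: 52.55 g Ba, 10.72 g N, 36.73 g O.
n(Ba) = 52.55/137.33 = 0.3827, n(N) = 10.72/14.01 = 0.7652, n(O) = 36.73/16.00 = 2.296
Smallest is Ba at 0.3827 mol; normalising gives Ba 1.000, N 2.000, O 5.999
→ BaN2O6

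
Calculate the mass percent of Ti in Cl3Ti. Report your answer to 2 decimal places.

Molar mass = 3(35.45) + 1(47.87) = 154.220 g/mol
Mass of Ti per mole = 1 × 47.87 = 47.870 g
% Ti = 47.870 / 154.220 × 100 = 31.04%

31.04%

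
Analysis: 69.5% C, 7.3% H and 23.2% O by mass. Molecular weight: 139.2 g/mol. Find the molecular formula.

Assume 100 g: 69.5 g C, 7.3 g H, 23.2 g O.
C: 69.5 g ÷ 12.01 g/mol = 5.787 mol
H: 7.3 g ÷ 1.008 g/mol = 7.242 mol
O: 23.2 g ÷ 16.00 g/mol = 1.45 mol
Smallest is O at 1.45 mol; normalising gives C 3.991, H 4.995, O 1.000
→ C4H5O
Empirical-formula mass = 69.08 g/mol
n = 139.2 / 69.08 = 2.02 ≈ 2
Molecular formula = (C4H5O)×2 = C8H10O2

C8H10O2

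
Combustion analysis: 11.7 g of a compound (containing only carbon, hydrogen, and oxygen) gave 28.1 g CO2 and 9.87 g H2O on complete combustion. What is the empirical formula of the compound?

C7H12O2

mol C = 28.1 / 44.01 = 0.6385; mass C = 0.6385 × 12.01 = 7.668 g
mol H = 2 × (9.87 / 18.02) = 1.095; mass H = 1.095 × 1.008 = 1.104 g
mass O = 11.7 − (8.772) = 2.928 g → mol O = 0.1830
Ratios (÷ 0.183): C 3.490, H 5.987, O 1.000
Scaling by 2: C 6.98, H 11.97, O 2.00 → C7H12O2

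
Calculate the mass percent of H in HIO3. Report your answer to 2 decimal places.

Molar mass = 1(1.008) + 1(126.90) + 3(16.00) = 175.908 g/mol
Mass of H per mole = 1 × 1.008 = 1.008 g
% H = 1.008 / 175.908 × 100 = 0.57%

0.57%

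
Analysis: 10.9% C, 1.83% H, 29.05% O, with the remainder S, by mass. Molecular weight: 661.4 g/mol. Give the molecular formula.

C6H12O12S12

Assume 100 g: 10.9 g C, 1.83 g H, 29.05 g O, 58.22 g S.
Moles — C: 10.9 / 12.01 = 0.9076 mol; H: 1.83 / 1.008 = 1.815 mol; O: 29.05 / 16.00 = 1.816 mol; S: 58.22 / 32.07 = 1.815 mol
Ratios (÷ 0.9076): C 1.000, H 2.000, O 2.001, S 2.000
Ratio ≈ 1:2:2:2, so the empirical formula is CH2O2S2
Empirical-formula mass = 110.17 g/mol
n = 661.4 / 110.17 = 6.00 ≈ 6
Molecular formula = (CH2O2S2)×6 = C6H12O12S12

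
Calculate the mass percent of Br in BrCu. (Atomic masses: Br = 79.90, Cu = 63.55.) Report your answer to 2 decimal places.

Molar mass = 1(79.90) + 1(63.55) = 143.450 g/mol
Mass of Br per mole = 1 × 79.90 = 79.900 g
% Br = 79.900 / 143.450 × 100 = 55.70%

55.70%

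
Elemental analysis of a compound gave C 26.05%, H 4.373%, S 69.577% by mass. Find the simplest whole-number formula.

CH2S

Assume 100 g: 26.05 g C, 4.373 g H, 69.577 g S.
Moles — C: 26.05 / 12.01 = 2.169 mol; H: 4.373 / 1.008 = 4.338 mol; S: 69.577 / 32.07 = 2.17 mol
Ratios (÷ 2.169): C 1.000, H 2.000, S 1.000
→ CH2S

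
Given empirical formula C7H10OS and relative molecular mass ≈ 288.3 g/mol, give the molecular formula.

C14H20O2S2

Empirical-formula mass = 142.22 g/mol
n = 288.3 / 142.22 = 2.03 ≈ 2
Molecular formula = (C7H10OS)2 = C14H20O2S2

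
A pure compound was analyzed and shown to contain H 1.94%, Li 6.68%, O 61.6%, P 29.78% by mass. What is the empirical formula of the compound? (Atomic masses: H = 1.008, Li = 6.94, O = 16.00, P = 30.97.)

Assume 100 g: 1.94 g H, 6.68 g Li, 61.6 g O, 29.78 g P.
H: 1.94 g ÷ 1.008 g/mol = 1.925 mol
Li: 6.68 g ÷ 6.94 g/mol = 0.9625 mol
O: 61.6 g ÷ 16.00 g/mol = 3.85 mol
P: 29.78 g ÷ 30.97 g/mol = 0.9616 mol
Smallest is P at 0.9616 mol; normalising gives H 2.002, Li 1.001, O 4.004, P 1.000
Ratio ≈ 2:1:4:1, so the empirical formula is H2LiO4P

H2LiO4P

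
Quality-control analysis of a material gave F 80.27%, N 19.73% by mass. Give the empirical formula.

F3N

Assume 100 g: 80.27 g F, 19.73 g N.
n(F) = 80.27/19.00 = 4.225, n(N) = 19.73/14.01 = 1.408
Ratios (÷ 1.408): F 3.000, N 1.000
≈ 3:1 → F3N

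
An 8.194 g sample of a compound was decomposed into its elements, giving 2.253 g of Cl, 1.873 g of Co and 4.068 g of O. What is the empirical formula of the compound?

Cl2CoO8

n(Cl) = 2.253/35.45 = 0.06355, n(Co) = 1.873/58.93 = 0.03178, n(O) = 4.068/16.00 = 0.2542
Divide by the smallest (0.03178 mol Co): Cl 2.000, Co 1.000, O 7.999
≈ 2:1:8 → Cl2CoO8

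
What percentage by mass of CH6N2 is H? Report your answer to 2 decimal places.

13.13%

Molar mass = 1(12.01) + 6(1.008) + 2(14.01) = 46.078 g/mol
Mass of H per mole = 6 × 1.008 = 6.048 g
% H = 6.048 / 46.078 × 100 = 13.13%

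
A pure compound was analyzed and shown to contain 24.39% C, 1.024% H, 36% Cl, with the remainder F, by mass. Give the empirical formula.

Assume 100 g: 24.39 g C, 1.024 g H, 36 g Cl, 38.586 g F.
n(C) = 24.39/12.01 = 2.031, n(H) = 1.024/1.008 = 1.016, n(Cl) = 36/35.45 = 1.016, n(F) = 38.586/19.00 = 2.031
Ratios (÷ 1.016): C 2.000, H 1.000, Cl 1.000, F 2.000
≈ 2:1:1:2 → C2HClF2

C2HClF2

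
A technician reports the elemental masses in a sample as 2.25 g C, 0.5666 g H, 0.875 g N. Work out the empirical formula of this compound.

C3H9N

n(C) = 2.25/12.01 = 0.1873, n(H) = 0.5666/1.008 = 0.5621, n(N) = 0.875/14.01 = 0.06246
Smallest is N at 0.06246 mol; normalising gives C 3.000, H 9.000, N 1.000
≈ 3:9:1 → C3H9N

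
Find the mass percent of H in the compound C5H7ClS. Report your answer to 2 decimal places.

5.24%

Molar mass = 5(12.01) + 7(1.008) + 1(35.45) + 1(32.07) = 134.626 g/mol
Mass of H per mole = 7 × 1.008 = 7.056 g
% H = 7.056 / 134.626 × 100 = 5.24%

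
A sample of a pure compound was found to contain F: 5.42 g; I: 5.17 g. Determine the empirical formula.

F: 5.42 g ÷ 19.00 g/mol = 0.2853 mol
I: 5.17 g ÷ 126.90 g/mol = 0.04074 mol
Ratios (÷ 0.04074): F 7.002, I 1.000
Ratio ≈ 7:1, so the empirical formula is F7I

F7I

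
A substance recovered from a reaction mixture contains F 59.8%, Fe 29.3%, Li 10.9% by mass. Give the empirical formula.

F6FeLi3

Assume 100 g: 59.8 g F, 29.3 g Fe, 10.9 g Li.
Moles — F: 59.8 / 19.00 = 3.147 mol; Fe: 29.3 / 55.85 = 0.5246 mol; Li: 10.9 / 6.94 = 1.571 mol
Ratios (÷ 0.5246): F 5.999, Fe 1.000, Li 2.994
→ F6FeLi3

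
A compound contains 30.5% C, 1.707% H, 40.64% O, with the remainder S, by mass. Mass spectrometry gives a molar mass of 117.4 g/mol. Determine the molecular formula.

Assume 100 g: 30.5 g C, 1.707 g H, 40.64 g O, 27.153 g S.
n(C) = 30.5/12.01 = 2.54, n(H) = 1.707/1.008 = 1.693, n(O) = 40.64/16.00 = 2.54, n(S) = 27.153/32.07 = 0.8467
Smallest is S at 0.8467 mol; normalising gives C 2.999, H 2.000, O 3.000, S 1.000
→ C3H2O3S
Empirical-formula mass = 118.12 g/mol
n = 117.4 / 118.12 = 0.99 ≈ 1
Molecular formula = empirical formula = C3H2O3S

C3H2O3S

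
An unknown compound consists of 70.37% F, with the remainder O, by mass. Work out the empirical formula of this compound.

F2O

Assume 100 g: 70.37 g F, 29.63 g O.
n(F) = 70.37/19.00 = 3.704, n(O) = 29.63/16.00 = 1.852
Smallest is O at 1.852 mol; normalising gives F 2.000, O 1.000
→ F2O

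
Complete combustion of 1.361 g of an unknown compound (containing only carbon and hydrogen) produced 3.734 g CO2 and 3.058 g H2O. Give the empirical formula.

mol C = 3.734 / 44.01 = 0.08484; mass C = 0.08484 × 12.01 = 1.019 g
mol H = 2 × (3.058 / 18.02) = 0.3394; mass H = 0.3394 × 1.008 = 0.3421 g
Ratios (÷ 0.08484): C 1.000, H 4.000
→ CH4

CH4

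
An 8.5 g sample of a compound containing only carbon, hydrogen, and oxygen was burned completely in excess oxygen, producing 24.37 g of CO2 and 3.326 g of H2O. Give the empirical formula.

mol C = 24.37 / 44.01 = 0.5537; mass C = 0.5537 × 12.01 = 6.650 g
mol H = 2 × (3.326 / 18.02) = 0.3691; mass H = 0.3691 × 1.008 = 0.3721 g
mass O = 8.5 − (7.022) = 1.478 g → mol O = 0.09234
Smallest is O at 0.09234 mol; normalising gives C 5.996, H 3.997, O 1.000
Ratio ≈ 6:4:1, so the empirical formula is C6H4O

C6H4O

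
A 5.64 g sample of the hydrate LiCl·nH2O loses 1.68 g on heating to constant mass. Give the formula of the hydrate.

LiCl·H2O

Mass of anhydrous LiCl = 5.64 − 1.68 = 3.96 g
mol H2O = 1.68 / 18.02 = 0.09323
Molar mass of LiCl = 42.39 g/mol → mol LiCl = 3.96 / 42.39 = 0.09342
n = 0.09323 / 0.09342 = 1.00 ≈ 1 → LiCl·H2O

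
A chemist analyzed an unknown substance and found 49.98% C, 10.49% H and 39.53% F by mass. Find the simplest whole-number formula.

Assume 100 g: 49.98 g C, 10.49 g H, 39.53 g F.
n(C) = 49.98/12.01 = 4.162, n(H) = 10.49/1.008 = 10.41, n(F) = 39.53/19.00 = 2.081
Divide by the smallest (2.081 mol F): C 2.000, H 5.002, F 1.000
→ C2H5F

C2H5F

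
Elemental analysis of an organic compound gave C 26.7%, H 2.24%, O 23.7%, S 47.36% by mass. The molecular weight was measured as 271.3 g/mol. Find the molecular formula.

C6H6O4S4

Assume 100 g: 26.7 g C, 2.24 g H, 23.7 g O, 47.36 g S.
C: 26.7 g ÷ 12.01 g/mol = 2.223 mol
H: 2.24 g ÷ 1.008 g/mol = 2.222 mol
O: 23.7 g ÷ 16.00 g/mol = 1.481 mol
S: 47.36 g ÷ 32.07 g/mol = 1.477 mol
Smallest is S at 1.477 mol; normalising gives C 1.505, H 1.505, O 1.003, S 1.000
×2: C 3.01, H 3.01, O 2.01, S 2.00 → C3H3O2S2
Empirical-formula mass = 135.19 g/mol
n = 271.3 / 135.19 = 2.01 ≈ 2
Molecular formula = (C3H3O2S2)×2 = C6H6O4S4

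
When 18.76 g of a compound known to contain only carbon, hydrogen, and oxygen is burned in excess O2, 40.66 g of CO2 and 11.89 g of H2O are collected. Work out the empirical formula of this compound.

C7H10O3

mol C = 40.66 / 44.01 = 0.9239; mass C = 0.9239 × 12.01 = 11.10 g
mol H = 2 × (11.89 / 18.02) = 1.320; mass H = 1.320 × 1.008 = 1.330 g
mass O = 18.76 − (12.43) = 6.334 g → mol O = 0.3959
Smallest is O at 0.3959 mol; normalising gives C 2.334, H 3.333, O 1.000
Scaling by 3: C 7.00, H 10.00, O 3.00 → C7H10O3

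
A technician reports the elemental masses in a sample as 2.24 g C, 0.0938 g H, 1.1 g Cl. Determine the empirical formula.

C6H3Cl

n(C) = 2.24/12.01 = 0.1865, n(H) = 0.0938/1.008 = 0.09306, n(Cl) = 1.1/35.45 = 0.03103
Smallest is Cl at 0.03103 mol; normalising gives C 6.011, H 2.999, Cl 1.000
≈ 6:3:1 → C6H3Cl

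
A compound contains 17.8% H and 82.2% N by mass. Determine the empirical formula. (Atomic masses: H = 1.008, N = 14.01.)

Assume 100 g: 17.8 g H, 82.2 g N.
H: 17.8 g ÷ 1.008 g/mol = 17.66 mol
N: 82.2 g ÷ 14.01 g/mol = 5.867 mol
Smallest is N at 5.867 mol; normalising gives H 3.010, N 1.000
Ratio ≈ 3:1, so the empirical formula is H3N

H3N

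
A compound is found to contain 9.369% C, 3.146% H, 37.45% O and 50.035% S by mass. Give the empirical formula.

Assume 100 g: 9.369 g C, 3.146 g H, 37.45 g O, 50.035 g S.
Moles — C: 9.369 / 12.01 = 0.7801 mol; H: 3.146 / 1.008 = 3.121 mol; O: 37.45 / 16.00 = 2.341 mol; S: 50.035 / 32.07 = 1.56 mol
Ratios (÷ 0.7801): C 1.000, H 4.001, O 3.000, S 2.000
≈ 1:4:3:2 → CH4O3S2

CH4O3S2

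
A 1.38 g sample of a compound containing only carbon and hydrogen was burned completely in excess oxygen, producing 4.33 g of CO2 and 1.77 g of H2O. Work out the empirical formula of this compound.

mol C = 4.33 / 44.01 = 0.09839; mass C = 0.09839 × 12.01 = 1.182 g
mol H = 2 × (1.77 / 18.02) = 0.1964; mass H = 0.1964 × 1.008 = 0.1980 g
Smallest is C at 0.09839 mol; normalising gives C 1.000, H 1.997
Ratio ≈ 1:2, so the empirical formula is CH2

CH2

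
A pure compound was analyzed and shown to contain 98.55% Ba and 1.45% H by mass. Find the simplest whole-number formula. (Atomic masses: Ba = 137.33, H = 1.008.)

BaH2

Assume 100 g: 98.55 g Ba, 1.45 g H.
Moles — Ba: 98.55 / 137.33 = 0.7176 mol; H: 1.45 / 1.008 = 1.438 mol
Ratios (÷ 0.7176): Ba 1.000, H 2.005
≈ 1:2 → BaH2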